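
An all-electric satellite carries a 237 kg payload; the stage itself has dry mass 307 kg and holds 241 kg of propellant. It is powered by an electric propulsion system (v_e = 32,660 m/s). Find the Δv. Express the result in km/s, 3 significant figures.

m₀ = payload + dry + propellant = 237 + 307 + 241 = 785 kg.
m_f = payload + dry = 237 + 307 = 544 kg.
Using Δv = v_e ln(m₀/m_f): Δv = v_e · ln(m₀/m_f) = 32660.0 × ln(1.443) = 32660.0 × 0.3667 ≈ 11977.5 m/s.

Δv ≈ 12.0 km/s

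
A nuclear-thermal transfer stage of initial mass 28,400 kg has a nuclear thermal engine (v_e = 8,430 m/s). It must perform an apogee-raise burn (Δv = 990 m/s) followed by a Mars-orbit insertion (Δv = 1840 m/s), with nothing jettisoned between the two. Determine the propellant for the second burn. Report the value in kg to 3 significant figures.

After the first burn: m = 28400 × exp(−990/8430.0) = 28400 × 0.88920 = 25,253.3 kg.
After the second burn: m = 25,253.3 × exp(−1840/8430.0) = 25,253.3 × 0.80391 = 20,301.4 kg.
Second-burn propellant = 25,253.3 − 20,301.4 = 4,951.9 kg.

propellant for the second burn ≈ 4950 kg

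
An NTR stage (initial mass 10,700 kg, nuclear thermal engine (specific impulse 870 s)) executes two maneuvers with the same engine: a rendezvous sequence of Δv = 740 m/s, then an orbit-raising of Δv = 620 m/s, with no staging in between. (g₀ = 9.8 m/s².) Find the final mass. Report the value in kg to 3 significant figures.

v_e = Isp · g₀ = 870 × 9.8 = 8526.0 m/s.
After the first burn: m = 10700 × exp(−740/8526.0) = 10700 × 0.91687 = 9,810.51 kg.
After the second burn: m = 9,810.51 × exp(−620/8526.0) = 9,810.51 × 0.92986 = 9,122.4 kg.

final mass ≈ 9120 kg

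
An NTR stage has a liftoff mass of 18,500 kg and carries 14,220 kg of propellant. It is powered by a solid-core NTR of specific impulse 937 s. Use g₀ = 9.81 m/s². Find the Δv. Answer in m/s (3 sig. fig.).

v_e = Isp · g₀ = 937 × 9.81 = 9192.0 m/s.
m_f = m₀ − m_prop = 18,500 − 14,220 = 4,280 kg.
By the Tsiolkovsky rocket equation, Δv = v_e · ln(m₀/m_f) = 9192.0 × ln(4.322) = 9192.0 × 1.4638 ≈ 13455.4 m/s.

Δv ≈ 13500 m/s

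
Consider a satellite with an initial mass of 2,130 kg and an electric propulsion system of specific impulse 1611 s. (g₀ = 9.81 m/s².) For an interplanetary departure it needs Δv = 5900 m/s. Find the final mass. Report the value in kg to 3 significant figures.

v_e = Isp · g₀ = 1611 × 9.81 = 15803.9 m/s.
By the Tsiolkovsky rocket equation, m₀/m_f = exp(Δv / v_e) = exp(5900 / 15803.9) = exp(0.3733) = 1.4526.
m_f = m₀ / 1.4526 = 2,130 / 1.4526 = 1,466.34 kg.

final mass ≈ 1470 kg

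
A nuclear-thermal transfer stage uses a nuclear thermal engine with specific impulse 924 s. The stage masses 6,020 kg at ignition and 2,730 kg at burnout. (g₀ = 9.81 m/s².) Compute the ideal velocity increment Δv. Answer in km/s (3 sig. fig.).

v_e = Isp · g₀ = 924 × 9.81 = 9064.4 m/s.
Δv = v_e · ln(m₀/m_f) = 9064.4 × ln(2.205) = 9064.4 × 0.7908 ≈ 7168.0 m/s.

Δv ≈ 7.17 km/s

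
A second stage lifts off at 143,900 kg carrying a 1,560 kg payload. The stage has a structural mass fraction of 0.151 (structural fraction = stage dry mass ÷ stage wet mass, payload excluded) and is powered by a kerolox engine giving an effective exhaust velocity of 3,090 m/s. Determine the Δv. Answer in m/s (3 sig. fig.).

Δv ≈ 5660 m/s

Stage wet mass = m₀ − payload = 143,900 − 1,560 = 142,340 kg.
Stage dry mass = ε × stage wet mass = 0.151 × 142,340 = 21,493.3 kg.
Burnout mass m_f = stage dry + payload = 21,493.3 + 1,560 = 23,053.3 kg.
By the Tsiolkovsky rocket equation, Δv = v_e · ln(143,900/23,053.3) = 3090.0 × ln(6.242) = 3090.0 × 1.8313 ≈ 5659 m/s.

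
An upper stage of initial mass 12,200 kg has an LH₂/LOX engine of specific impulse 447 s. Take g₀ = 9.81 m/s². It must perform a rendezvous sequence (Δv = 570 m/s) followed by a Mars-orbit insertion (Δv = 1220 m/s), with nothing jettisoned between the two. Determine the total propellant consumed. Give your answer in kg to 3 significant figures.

total propellant consumed ≈ 4090 kg

v_e = Isp · g₀ = 447 × 9.81 = 4385.1 m/s.
After the first burn: m = 12200 × exp(−570/4385.1) = 12200 × 0.87811 = 10,712.9 kg.
After the second burn: m = 10,712.9 × exp(−1220/4385.1) = 10,712.9 × 0.75713 = 8,111.06 kg.
Total propellant = m₀ − m_final = 12200 − 8,111.06 = 4,088.94 kg.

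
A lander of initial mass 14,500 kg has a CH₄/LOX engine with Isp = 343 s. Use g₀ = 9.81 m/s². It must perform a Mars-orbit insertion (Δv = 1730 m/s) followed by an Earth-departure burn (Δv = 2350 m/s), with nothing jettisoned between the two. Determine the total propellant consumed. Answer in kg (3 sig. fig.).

v_e = Isp · g₀ = 343 × 9.81 = 3364.8 m/s.
After the first burn: m = 14500 × exp(−1730/3364.8) = 14500 × 0.59801 = 8,671.15 kg.
After the second burn: m = 8,671.15 × exp(−2350/3364.8) = 8,671.15 × 0.49738 = 4,312.86 kg.
Total propellant = m₀ − m_final = 14500 − 4,312.86 = 10,187.14 kg.

total propellant consumed ≈ 10200 kg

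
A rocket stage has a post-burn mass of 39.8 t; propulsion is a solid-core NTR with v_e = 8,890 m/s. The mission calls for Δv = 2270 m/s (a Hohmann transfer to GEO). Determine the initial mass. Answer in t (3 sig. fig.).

initial mass ≈ 51.4 t

m₀/m_f = exp(Δv / v_e) = exp(2270 / 8890.0) = exp(0.2553) = 1.2909.
m₀ = m_f × 1.2909 = 39.8 × 1.2909 = 51.3778 t.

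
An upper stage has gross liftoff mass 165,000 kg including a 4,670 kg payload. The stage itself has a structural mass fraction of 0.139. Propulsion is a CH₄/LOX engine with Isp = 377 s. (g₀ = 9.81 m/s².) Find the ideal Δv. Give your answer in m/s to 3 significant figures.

Stage wet mass = m₀ − payload = 165,000 − 4,670 = 160,330 kg.
Stage dry mass = ε × stage wet mass = 0.139 × 160,330 = 22,285.9 kg.
Burnout mass m_f = stage dry + payload = 22,285.9 + 4,670 = 26,955.9 kg.
v_e = Isp · g₀ = 377 × 9.81 = 3698.4 m/s.
Δv = v_e · ln(165,000/26,955.9) = 3698.4 × ln(6.121) = 3698.4 × 1.8117 ≈ 6700 m/s.

Δv ≈ 6700 m/s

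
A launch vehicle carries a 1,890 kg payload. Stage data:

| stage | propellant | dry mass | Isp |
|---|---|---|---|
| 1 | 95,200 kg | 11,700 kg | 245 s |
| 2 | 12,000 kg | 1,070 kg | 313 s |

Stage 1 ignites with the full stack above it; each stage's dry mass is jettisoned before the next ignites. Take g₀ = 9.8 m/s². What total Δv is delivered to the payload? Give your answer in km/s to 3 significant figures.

Δv ≈ 8.62 km/s

Ignition mass of stage 1 = 95,200+11,700 + 12,000+1,070 + 1,890 = 121,860 kg.
Stage 1: m₀ = 121,860 kg, m_f = 121,860 − 95,200 = 26,660 kg; Δv = 245×9.8×ln(4.571) = 2401.0×1.5197 ≈ 3649 m/s.
Stage 2: m₀ = 14,960 kg, m_f = 14,960 − 12,000 = 2,960 kg; Δv = 313×9.8×ln(5.054) = 3067.4×1.6202 ≈ 4970 m/s.
Total Δv = 3649 + 4970 = 8619 m/s.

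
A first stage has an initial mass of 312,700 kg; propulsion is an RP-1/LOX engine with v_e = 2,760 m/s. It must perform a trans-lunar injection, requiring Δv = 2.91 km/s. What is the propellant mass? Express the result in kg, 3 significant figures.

Using Δv = v_e ln(m₀/m_f): m₀/m_f = exp(Δv / v_e) = exp(2910 / 2760.0) = exp(1.0543) = 2.8701.
m_f = 312,700 / 2.8701 = 108,951 kg, so propellant = m₀ − m_f = 312,700 − 108,951 = 203,749 kg.

propellant mass ≈ 204000 kg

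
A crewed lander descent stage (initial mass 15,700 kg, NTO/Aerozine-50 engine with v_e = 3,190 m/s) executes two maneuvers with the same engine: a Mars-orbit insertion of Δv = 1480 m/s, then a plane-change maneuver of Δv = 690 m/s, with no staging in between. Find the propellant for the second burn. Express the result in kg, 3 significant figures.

propellant for the second burn ≈ 1920 kg

After the first burn: m = 15700 × exp(−1480/3190.0) = 15700 × 0.62880 = 9,872.16 kg.
After the second burn: m = 9,872.16 × exp(−690/3190.0) = 9,872.16 × 0.80549 = 7,951.93 kg.
Second-burn propellant = 9,872.16 − 7,951.93 = 1,920.23 kg.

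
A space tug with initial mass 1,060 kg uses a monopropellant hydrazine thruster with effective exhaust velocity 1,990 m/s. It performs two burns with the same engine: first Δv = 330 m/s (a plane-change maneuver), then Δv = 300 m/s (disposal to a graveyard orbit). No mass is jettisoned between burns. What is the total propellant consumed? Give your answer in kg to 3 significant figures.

total propellant consumed ≈ 288 kg

After the first burn: m = 1060 × exp(−330/1990.0) = 1060 × 0.84719 = 898.021 kg.
After the second burn: m = 898.021 × exp(−300/1990.0) = 898.021 × 0.86006 = 772.352 kg.
Total propellant = m₀ − m_final = 1060 − 772.352 = 287.648 kg.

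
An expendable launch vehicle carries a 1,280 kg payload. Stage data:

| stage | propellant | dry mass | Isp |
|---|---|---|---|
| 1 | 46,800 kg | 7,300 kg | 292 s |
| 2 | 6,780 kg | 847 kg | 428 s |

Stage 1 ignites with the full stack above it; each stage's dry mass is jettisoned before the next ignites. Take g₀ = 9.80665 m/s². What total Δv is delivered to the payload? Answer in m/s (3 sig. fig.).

Ignition mass of stage 1 = 46,800+7,300 + 6,780+847 + 1,280 = 63,007 kg.
Stage 1: m₀ = 63,007 kg, m_f = 63,007 − 46,800 = 16,207 kg; Δv = 292×9.80665×ln(3.888) = 2863.5×1.3578 ≈ 3888 m/s.
Stage 2: m₀ = 8,907 kg, m_f = 8,907 − 6,780 = 2,127 kg; Δv = 428×9.80665×ln(4.188) = 4197.2×1.4321 ≈ 6011 m/s.
Total Δv = 3888 + 6011 = 9899 m/s.

Δv ≈ 9900 m/s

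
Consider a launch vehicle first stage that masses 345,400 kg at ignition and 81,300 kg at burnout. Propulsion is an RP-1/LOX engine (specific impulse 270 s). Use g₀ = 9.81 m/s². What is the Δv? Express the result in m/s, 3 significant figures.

Δv ≈ 3830 m/s

v_e = Isp · g₀ = 270 × 9.81 = 2648.7 m/s.
Using Δv = v_e ln(m₀/m_f): Δv = v_e · ln(m₀/m_f) = 2648.7 × ln(4.248) = 2648.7 × 1.4466 ≈ 3831.5 m/s.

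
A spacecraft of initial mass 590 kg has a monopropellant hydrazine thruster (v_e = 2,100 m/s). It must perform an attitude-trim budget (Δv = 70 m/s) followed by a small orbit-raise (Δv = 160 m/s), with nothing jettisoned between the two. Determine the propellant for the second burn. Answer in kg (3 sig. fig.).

After the first burn: m = 590 × exp(−70/2100.0) = 590 × 0.96722 = 570.66 kg.
After the second burn: m = 570.66 × exp(−160/2100.0) = 570.66 × 0.92664 = 528.796 kg.
Second-burn propellant = 570.66 − 528.796 = 41.864 kg.

propellant for the second burn ≈ 41.9 kg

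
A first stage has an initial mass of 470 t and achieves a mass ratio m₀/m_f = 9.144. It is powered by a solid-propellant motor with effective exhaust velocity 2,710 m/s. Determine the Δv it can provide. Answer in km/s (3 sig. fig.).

Δv = v_e · ln(9.144) = 2710.0 × 2.2131 ≈ 5997.5 m/s.

Δv ≈ 6.00 km/s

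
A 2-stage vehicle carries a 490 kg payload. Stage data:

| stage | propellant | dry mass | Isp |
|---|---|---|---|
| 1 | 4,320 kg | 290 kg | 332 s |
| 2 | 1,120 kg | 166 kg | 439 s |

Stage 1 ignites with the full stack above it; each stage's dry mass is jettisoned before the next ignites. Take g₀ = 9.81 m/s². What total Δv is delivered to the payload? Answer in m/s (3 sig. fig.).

Δv ≈ 7960 m/s

Ignition mass of stage 1 = 4,320+290 + 1,120+166 + 490 = 6,386 kg.
Stage 1: m₀ = 6,386 kg, m_f = 6,386 − 4,320 = 2,066 kg; Δv = 332×9.81×ln(3.091) = 3256.9×1.1285 ≈ 3675 m/s.
Stage 2: m₀ = 1,776 kg, m_f = 1,776 − 1,120 = 656 kg; Δv = 439×9.81×ln(2.707) = 4306.6×0.9960 ≈ 4289 m/s.
Total Δv = 3675 + 4289 = 7964 m/s.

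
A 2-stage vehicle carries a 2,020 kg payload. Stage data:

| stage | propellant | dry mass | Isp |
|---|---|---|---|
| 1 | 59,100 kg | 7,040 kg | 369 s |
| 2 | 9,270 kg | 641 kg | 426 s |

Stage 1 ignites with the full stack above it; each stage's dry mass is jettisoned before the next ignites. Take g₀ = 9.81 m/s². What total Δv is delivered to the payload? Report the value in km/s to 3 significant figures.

Ignition mass of stage 1 = 59,100+7,040 + 9,270+641 + 2,020 = 78,071 kg.
Stage 1: m₀ = 78,071 kg, m_f = 78,071 − 59,100 = 18,971 kg; Δv = 369×9.81×ln(4.115) = 3619.9×1.4147 ≈ 5121 m/s.
Stage 2: m₀ = 11,931 kg, m_f = 11,931 − 9,270 = 2,661 kg; Δv = 426×9.81×ln(4.484) = 4179.1×1.5004 ≈ 6270 m/s.
Total Δv = 5121 + 6270 = 11391 m/s.

Δv ≈ 11.4 km/s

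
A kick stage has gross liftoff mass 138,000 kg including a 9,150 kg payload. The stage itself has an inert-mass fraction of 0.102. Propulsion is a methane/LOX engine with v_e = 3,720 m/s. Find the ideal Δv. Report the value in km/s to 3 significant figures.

Δv ≈ 6.78 km/s

Stage wet mass = m₀ − payload = 138,000 − 9,150 = 128,850 kg.
Stage dry mass = ε × stage wet mass = 0.102 × 128,850 = 13,142.7 kg.
Burnout mass m_f = stage dry + payload = 13,142.7 + 9,150 = 22,292.7 kg.
Rocket equation: Δv = v_e · ln(138,000/22,292.7) = 3720.0 × ln(6.19) = 3720.0 × 1.8230 ≈ 6782 m/s.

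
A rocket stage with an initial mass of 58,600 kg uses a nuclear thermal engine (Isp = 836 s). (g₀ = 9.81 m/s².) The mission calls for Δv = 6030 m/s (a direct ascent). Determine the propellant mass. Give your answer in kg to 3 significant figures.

v_e = Isp · g₀ = 836 × 9.81 = 8201.2 m/s.
m₀/m_f = exp(Δv / v_e) = exp(6030 / 8201.2) = exp(0.7353) = 2.0860.
m_f = 58,600 / 2.0860 = 28,092 kg, so propellant = m₀ − m_f = 58,600 − 28,092 = 30,508 kg.

propellant mass ≈ 30500 kg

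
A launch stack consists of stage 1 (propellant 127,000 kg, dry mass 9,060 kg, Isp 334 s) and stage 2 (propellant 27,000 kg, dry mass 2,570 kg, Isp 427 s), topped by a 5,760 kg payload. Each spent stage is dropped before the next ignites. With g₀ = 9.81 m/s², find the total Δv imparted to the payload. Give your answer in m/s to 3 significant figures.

Δv ≈ 10500 m/s

Ignition mass of stage 1 = 127,000+9,060 + 27,000+2,570 + 5,760 = 171,390 kg.
Stage 1: m₀ = 171,390 kg, m_f = 171,390 − 127,000 = 44,390 kg; Δv = 334×9.81×ln(3.861) = 3276.5×1.3509 ≈ 4426 m/s.
Stage 2: m₀ = 35,330 kg, m_f = 35,330 − 27,000 = 8,330 kg; Δv = 427×9.81×ln(4.241) = 4188.9×1.4449 ≈ 6052 m/s.
Total Δv = 4426 + 6052 = 10478 m/s.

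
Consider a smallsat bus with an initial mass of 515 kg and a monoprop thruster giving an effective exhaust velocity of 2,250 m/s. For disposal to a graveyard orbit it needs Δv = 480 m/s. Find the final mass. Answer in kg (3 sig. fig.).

Rocket equation: m₀/m_f = exp(Δv / v_e) = exp(480 / 2250.0) = exp(0.2133) = 1.2378.
m_f = m₀ / 1.2378 = 515 / 1.2378 = 416.061 kg.

final mass ≈ 416 kg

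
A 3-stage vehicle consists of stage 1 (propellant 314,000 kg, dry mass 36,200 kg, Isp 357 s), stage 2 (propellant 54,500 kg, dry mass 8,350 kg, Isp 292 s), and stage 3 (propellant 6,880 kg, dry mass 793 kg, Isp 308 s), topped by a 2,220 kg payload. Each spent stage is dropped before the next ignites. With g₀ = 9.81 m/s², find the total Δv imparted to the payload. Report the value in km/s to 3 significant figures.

Ignition mass of stage 1 = 314,000+36,200 + 54,500+8,350 + 6,880+793 + 2,220 = 422,943 kg.
Stage 1: m₀ = 422,943 kg, m_f = 422,943 − 314,000 = 108,943 kg; Δv = 357×9.81×ln(3.882) = 3502.2×1.3564 ≈ 4750 m/s.
Stage 2: m₀ = 72,743 kg, m_f = 72,743 − 54,500 = 18,243 kg; Δv = 292×9.81×ln(3.987) = 2864.5×1.3832 ≈ 3962 m/s.
Stage 3: m₀ = 9,893 kg, m_f = 9,893 − 6,880 = 3,013 kg; Δv = 308×9.81×ln(3.283) = 3021.5×1.1889 ≈ 3592 m/s.
Total Δv = 4750 + 3962 + 3592 = 12304 m/s.

Δv ≈ 12.3 km/s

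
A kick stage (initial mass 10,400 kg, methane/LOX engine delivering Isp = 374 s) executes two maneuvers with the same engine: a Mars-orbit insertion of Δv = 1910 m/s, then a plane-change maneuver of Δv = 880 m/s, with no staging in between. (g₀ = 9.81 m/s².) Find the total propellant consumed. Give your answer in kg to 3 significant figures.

total propellant consumed ≈ 5540 kg

v_e = Isp · g₀ = 374 × 9.81 = 3668.9 m/s.
After the first burn: m = 10400 × exp(−1910/3668.9) = 10400 × 0.59417 = 6,179.37 kg.
After the second burn: m = 6,179.37 × exp(−880/3668.9) = 6,179.37 × 0.78674 = 4,861.56 kg.
Total propellant = m₀ − m_final = 10400 − 4,861.56 = 5,538.44 kg.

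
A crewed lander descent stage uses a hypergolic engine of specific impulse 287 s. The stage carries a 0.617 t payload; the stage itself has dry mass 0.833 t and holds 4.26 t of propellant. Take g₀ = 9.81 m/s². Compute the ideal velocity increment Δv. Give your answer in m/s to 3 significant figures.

v_e = Isp · g₀ = 287 × 9.81 = 2815.5 m/s.
m₀ = payload + dry + propellant = 0.617 + 0.833 + 4.26 = 5.71 t.
m_f = payload + dry = 0.617 + 0.833 = 1.45 t.
From the ideal rocket equation, Δv = v_e · ln(m₀/m_f) = 2815.5 × ln(3.938) = 2815.5 × 1.3707 ≈ 3859.0 m/s.

Δv ≈ 3860 m/s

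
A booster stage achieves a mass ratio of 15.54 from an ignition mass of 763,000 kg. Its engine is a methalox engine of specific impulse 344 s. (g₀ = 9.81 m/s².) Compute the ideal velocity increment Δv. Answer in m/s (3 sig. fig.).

v_e = Isp · g₀ = 344 × 9.81 = 3374.6 m/s.
From the ideal rocket equation, Δv = v_e · ln(15.54) = 3374.6 × 2.7434 ≈ 9258.0 m/s.

Δv ≈ 9260 m/s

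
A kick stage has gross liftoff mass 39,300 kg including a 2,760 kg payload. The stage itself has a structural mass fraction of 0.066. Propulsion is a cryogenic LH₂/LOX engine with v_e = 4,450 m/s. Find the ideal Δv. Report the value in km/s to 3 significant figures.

Δv ≈ 9.02 km/s

Stage wet mass = m₀ − payload = 39,300 − 2,760 = 36,540 kg.
Stage dry mass = ε × stage wet mass = 0.066 × 36,540 = 2,411.64 kg.
Burnout mass m_f = stage dry + payload = 2,411.64 + 2,760 = 5,171.64 kg.
Rocket equation: Δv = v_e · ln(39,300/5,171.64) = 4450.0 × ln(7.599) = 4450.0 × 2.0280 ≈ 9025 m/s.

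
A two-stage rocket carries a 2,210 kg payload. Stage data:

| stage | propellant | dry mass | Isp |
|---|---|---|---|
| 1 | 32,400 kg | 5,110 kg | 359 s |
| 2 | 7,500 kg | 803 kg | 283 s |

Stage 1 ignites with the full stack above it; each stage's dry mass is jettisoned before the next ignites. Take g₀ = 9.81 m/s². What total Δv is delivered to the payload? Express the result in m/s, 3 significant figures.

Δv ≈ 7420 m/s

Ignition mass of stage 1 = 32,400+5,110 + 7,500+803 + 2,210 = 48,023 kg.
Stage 1: m₀ = 48,023 kg, m_f = 48,023 − 32,400 = 15,623 kg; Δv = 359×9.81×ln(3.074) = 3521.8×1.1229 ≈ 3955 m/s.
Stage 2: m₀ = 10,513 kg, m_f = 10,513 − 7,500 = 3,013 kg; Δv = 283×9.81×ln(3.489) = 2776.2×1.2497 ≈ 3469 m/s.
Total Δv = 3955 + 3469 = 7424 m/s.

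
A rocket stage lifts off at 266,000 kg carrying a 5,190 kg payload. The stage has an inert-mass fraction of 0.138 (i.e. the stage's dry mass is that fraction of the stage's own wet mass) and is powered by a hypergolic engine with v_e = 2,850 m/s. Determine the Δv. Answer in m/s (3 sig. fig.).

Stage wet mass = m₀ − payload = 266,000 − 5,190 = 260,810 kg.
Stage dry mass = ε × stage wet mass = 0.138 × 260,810 = 35,991.8 kg.
Burnout mass m_f = stage dry + payload = 35,991.8 + 5,190 = 41,181.8 kg.
From the ideal rocket equation, Δv = v_e · ln(266,000/41,181.8) = 2850.0 × ln(6.459) = 2850.0 × 1.8655 ≈ 5317 m/s.

Δv ≈ 5320 m/s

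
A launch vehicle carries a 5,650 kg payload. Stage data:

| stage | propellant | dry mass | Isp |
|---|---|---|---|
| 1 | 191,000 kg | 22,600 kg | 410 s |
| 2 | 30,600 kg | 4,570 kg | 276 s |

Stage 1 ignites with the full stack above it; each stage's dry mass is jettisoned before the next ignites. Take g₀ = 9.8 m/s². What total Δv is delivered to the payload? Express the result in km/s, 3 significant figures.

Ignition mass of stage 1 = 191,000+22,600 + 30,600+4,570 + 5,650 = 254,420 kg.
Stage 1: m₀ = 254,420 kg, m_f = 254,420 − 191,000 = 63,420 kg; Δv = 410×9.8×ln(4.012) = 4018.0×1.3892 ≈ 5582 m/s.
Stage 2: m₀ = 40,820 kg, m_f = 40,820 − 30,600 = 10,220 kg; Δv = 276×9.8×ln(3.994) = 2704.8×1.3848 ≈ 3746 m/s.
Total Δv = 5582 + 3746 = 9328 m/s.

Δv ≈ 9.33 km/s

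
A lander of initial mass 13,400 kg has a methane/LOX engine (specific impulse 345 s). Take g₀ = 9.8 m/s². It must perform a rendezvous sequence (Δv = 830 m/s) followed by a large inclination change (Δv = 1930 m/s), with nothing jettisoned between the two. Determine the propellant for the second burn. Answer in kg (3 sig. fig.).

propellant for the second burn ≈ 4560 kg

v_e = Isp · g₀ = 345 × 9.8 = 3381.0 m/s.
After the first burn: m = 13400 × exp(−830/3381.0) = 13400 × 0.78232 = 10,483.1 kg.
After the second burn: m = 10,483.1 × exp(−1930/3381.0) = 10,483.1 × 0.56505 = 5,923.48 kg.
Second-burn propellant = 10,483.1 − 5,923.48 = 4,559.62 kg.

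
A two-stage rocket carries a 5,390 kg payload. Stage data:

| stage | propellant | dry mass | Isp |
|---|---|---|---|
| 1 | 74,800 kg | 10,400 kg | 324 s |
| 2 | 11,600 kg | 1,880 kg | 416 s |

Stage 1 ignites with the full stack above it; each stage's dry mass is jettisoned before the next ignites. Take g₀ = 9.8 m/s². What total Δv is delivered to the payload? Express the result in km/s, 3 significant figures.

Δv ≈ 7.92 km/s

Ignition mass of stage 1 = 74,800+10,400 + 11,600+1,880 + 5,390 = 104,070 kg.
Stage 1: m₀ = 104,070 kg, m_f = 104,070 − 74,800 = 29,270 kg; Δv = 324×9.8×ln(3.556) = 3175.2×1.2685 ≈ 4028 m/s.
Stage 2: m₀ = 18,870 kg, m_f = 18,870 − 11,600 = 7,270 kg; Δv = 416×9.8×ln(2.596) = 4076.8×0.9538 ≈ 3889 m/s.
Total Δv = 4028 + 3889 = 7917 m/s.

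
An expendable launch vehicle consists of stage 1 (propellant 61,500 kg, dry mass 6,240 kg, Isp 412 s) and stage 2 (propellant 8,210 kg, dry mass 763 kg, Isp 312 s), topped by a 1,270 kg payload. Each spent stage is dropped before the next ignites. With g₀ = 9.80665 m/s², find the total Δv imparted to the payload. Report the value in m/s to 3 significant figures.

Ignition mass of stage 1 = 61,500+6,240 + 8,210+763 + 1,270 = 77,983 kg.
Stage 1: m₀ = 77,983 kg, m_f = 77,983 − 61,500 = 16,483 kg; Δv = 412×9.80665×ln(4.731) = 4040.3×1.5542 ≈ 6279 m/s.
Stage 2: m₀ = 10,243 kg, m_f = 10,243 − 8,210 = 2,033 kg; Δv = 312×9.80665×ln(5.038) = 3059.7×1.6171 ≈ 4948 m/s.
Total Δv = 6279 + 4948 = 11227 m/s.

Δv ≈ 11200 m/s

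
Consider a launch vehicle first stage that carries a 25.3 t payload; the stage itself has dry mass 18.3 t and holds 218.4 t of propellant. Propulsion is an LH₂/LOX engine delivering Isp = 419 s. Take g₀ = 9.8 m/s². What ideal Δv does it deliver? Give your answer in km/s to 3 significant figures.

v_e = Isp · g₀ = 419 × 9.8 = 4106.2 m/s.
m₀ = payload + dry + propellant = 25.3 + 18.3 + 218.4 = 262 t.
m_f = payload + dry = 25.3 + 18.3 = 43.6 t.
Δv = v_e · ln(m₀/m_f) = 4106.2 × ln(6.009) = 4106.2 × 1.7933 ≈ 7363.6 m/s.

Δv ≈ 7.36 km/s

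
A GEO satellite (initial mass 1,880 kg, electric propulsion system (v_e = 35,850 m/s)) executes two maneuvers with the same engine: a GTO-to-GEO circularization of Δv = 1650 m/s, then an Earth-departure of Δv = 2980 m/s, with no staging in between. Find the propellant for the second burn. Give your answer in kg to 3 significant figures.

After the first burn: m = 1880 × exp(−1650/35850.0) = 1880 × 0.95502 = 1,795.44 kg.
After the second burn: m = 1,795.44 × exp(−2980/35850.0) = 1,795.44 × 0.92024 = 1,652.24 kg.
Second-burn propellant = 1,795.44 − 1,652.24 = 143.2 kg.

propellant for the second burn ≈ 143 kg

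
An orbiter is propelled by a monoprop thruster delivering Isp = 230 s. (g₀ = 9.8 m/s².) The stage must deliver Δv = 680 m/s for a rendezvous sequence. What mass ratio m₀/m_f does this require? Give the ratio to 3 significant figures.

v_e = Isp · g₀ = 230 × 9.8 = 2254.0 m/s.
By the Tsiolkovsky rocket equation, m₀/m_f = exp(Δv / v_e) = exp(680 / 2254.0) = exp(0.3017) = 1.3521.

mass ratio ≈ 1.35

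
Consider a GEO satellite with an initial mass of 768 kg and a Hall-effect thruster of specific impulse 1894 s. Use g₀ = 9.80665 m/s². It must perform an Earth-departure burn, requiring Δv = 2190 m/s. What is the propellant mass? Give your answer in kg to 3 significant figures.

propellant mass ≈ 85.4 kg

v_e = Isp · g₀ = 1894 × 9.80665 = 18573.8 m/s.
m₀/m_f = exp(Δv / v_e) = exp(2190 / 18573.8) = exp(0.1179) = 1.1251.
m_f = 768 / 1.1251 = 682.606 kg, so propellant = m₀ − m_f = 768 − 682.606 = 85.394 kg.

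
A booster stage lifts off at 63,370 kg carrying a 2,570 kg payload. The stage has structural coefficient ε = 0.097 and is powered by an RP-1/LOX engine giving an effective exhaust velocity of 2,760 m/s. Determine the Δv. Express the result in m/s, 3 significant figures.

Δv ≈ 5560 m/s

Stage wet mass = m₀ − payload = 63,370 − 2,570 = 60,800 kg.
Stage dry mass = ε × stage wet mass = 0.097 × 60,800 = 5,897.6 kg.
Burnout mass m_f = stage dry + payload = 5,897.6 + 2,570 = 8,467.6 kg.
By the Tsiolkovsky rocket equation, Δv = v_e · ln(63,370/8,467.6) = 2760.0 × ln(7.484) = 2760.0 × 2.0127 ≈ 5555 m/s.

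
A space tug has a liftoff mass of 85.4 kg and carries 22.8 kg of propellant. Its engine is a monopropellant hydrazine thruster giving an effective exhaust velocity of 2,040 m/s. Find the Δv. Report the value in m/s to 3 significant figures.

Δv ≈ 634 m/s

m_f = m₀ − m_prop = 85.4 − 22.8 = 62.6 kg.
Using Δv = v_e ln(m₀/m_f): Δv = v_e · ln(m₀/m_f) = 2040.0 × ln(1.364) = 2040.0 × 0.3106 ≈ 633.6 m/s.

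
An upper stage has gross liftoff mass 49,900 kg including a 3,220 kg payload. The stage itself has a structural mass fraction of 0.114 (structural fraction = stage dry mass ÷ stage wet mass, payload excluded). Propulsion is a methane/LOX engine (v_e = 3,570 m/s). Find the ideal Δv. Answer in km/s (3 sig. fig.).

Stage wet mass = m₀ − payload = 49,900 − 3,220 = 46,680 kg.
Stage dry mass = ε × stage wet mass = 0.114 × 46,680 = 5,321.52 kg.
Burnout mass m_f = stage dry + payload = 5,321.52 + 3,220 = 8,541.52 kg.
Rocket equation: Δv = v_e · ln(49,900/8,541.52) = 3570.0 × ln(5.842) = 3570.0 × 1.7651 ≈ 6301 m/s.

Δv ≈ 6.30 km/s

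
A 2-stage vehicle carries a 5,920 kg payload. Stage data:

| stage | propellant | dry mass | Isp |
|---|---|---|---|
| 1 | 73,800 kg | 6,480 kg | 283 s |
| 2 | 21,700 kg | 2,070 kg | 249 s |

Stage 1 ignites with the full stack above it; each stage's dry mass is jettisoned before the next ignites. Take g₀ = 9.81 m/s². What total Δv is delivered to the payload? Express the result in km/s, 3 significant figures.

Ignition mass of stage 1 = 73,800+6,480 + 21,700+2,070 + 5,920 = 109,970 kg.
Stage 1: m₀ = 109,970 kg, m_f = 109,970 − 73,800 = 36,170 kg; Δv = 283×9.81×ln(3.04) = 2776.2×1.1120 ≈ 3087 m/s.
Stage 2: m₀ = 29,690 kg, m_f = 29,690 − 21,700 = 7,990 kg; Δv = 249×9.81×ln(3.716) = 2442.7×1.3126 ≈ 3206 m/s.
Total Δv = 3087 + 3206 = 6293 m/s.

Δv ≈ 6.29 km/s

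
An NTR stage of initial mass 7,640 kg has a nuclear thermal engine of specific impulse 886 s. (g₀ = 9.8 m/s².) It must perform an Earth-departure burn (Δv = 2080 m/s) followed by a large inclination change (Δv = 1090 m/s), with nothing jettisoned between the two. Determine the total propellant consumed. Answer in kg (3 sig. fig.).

v_e = Isp · g₀ = 886 × 9.8 = 8682.8 m/s.
After the first burn: m = 7640 × exp(−2080/8682.8) = 7640 × 0.78698 = 6,012.53 kg.
After the second burn: m = 6,012.53 × exp(−1090/8682.8) = 6,012.53 × 0.88202 = 5,303.17 kg.
Total propellant = m₀ − m_final = 7640 − 5,303.17 = 2,336.83 kg.

total propellant consumed ≈ 2340 kg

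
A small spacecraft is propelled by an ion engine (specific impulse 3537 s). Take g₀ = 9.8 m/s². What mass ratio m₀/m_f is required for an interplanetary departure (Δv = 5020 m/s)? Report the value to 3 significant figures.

mass ratio ≈ 1.16

v_e = Isp · g₀ = 3537 × 9.8 = 34662.6 m/s.
Using Δv = v_e ln(m₀/m_f): m₀/m_f = exp(Δv / v_e) = exp(5020 / 34662.6) = exp(0.1448) = 1.1558.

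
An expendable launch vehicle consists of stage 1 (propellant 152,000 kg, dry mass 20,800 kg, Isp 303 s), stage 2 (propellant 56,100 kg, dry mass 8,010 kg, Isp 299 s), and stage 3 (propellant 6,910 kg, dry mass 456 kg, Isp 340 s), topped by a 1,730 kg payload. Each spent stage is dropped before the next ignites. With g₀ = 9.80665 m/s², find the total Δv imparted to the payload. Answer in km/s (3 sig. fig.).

Ignition mass of stage 1 = 152,000+20,800 + 56,100+8,010 + 6,910+456 + 1,730 = 246,006 kg.
Stage 1: m₀ = 246,006 kg, m_f = 246,006 − 152,000 = 94,006 kg; Δv = 303×9.80665×ln(2.617) = 2971.4×0.9620 ≈ 2858 m/s.
Stage 2: m₀ = 73,206 kg, m_f = 73,206 − 56,100 = 17,106 kg; Δv = 299×9.80665×ln(4.28) = 2932.2×1.4538 ≈ 4263 m/s.
Stage 3: m₀ = 9,096 kg, m_f = 9,096 − 6,910 = 2,186 kg; Δv = 340×9.80665×ln(4.161) = 3334.3×1.4258 ≈ 4754 m/s.
Total Δv = 2858 + 4263 + 4754 = 11875 m/s.

Δv ≈ 11.9 km/s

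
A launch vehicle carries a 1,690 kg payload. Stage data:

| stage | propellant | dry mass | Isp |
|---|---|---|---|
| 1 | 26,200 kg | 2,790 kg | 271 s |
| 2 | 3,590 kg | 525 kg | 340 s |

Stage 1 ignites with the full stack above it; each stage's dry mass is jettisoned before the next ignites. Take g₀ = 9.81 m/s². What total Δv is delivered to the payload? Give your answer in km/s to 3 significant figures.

Δv ≈ 6.93 km/s

Ignition mass of stage 1 = 26,200+2,790 + 3,590+525 + 1,690 = 34,795 kg.
Stage 1: m₀ = 34,795 kg, m_f = 34,795 − 26,200 = 8,595 kg; Δv = 271×9.81×ln(4.048) = 2658.5×1.3983 ≈ 3717 m/s.
Stage 2: m₀ = 5,805 kg, m_f = 5,805 − 3,590 = 2,215 kg; Δv = 340×9.81×ln(2.621) = 3335.4×0.9635 ≈ 3214 m/s.
Total Δv = 3717 + 3214 = 6931 m/s.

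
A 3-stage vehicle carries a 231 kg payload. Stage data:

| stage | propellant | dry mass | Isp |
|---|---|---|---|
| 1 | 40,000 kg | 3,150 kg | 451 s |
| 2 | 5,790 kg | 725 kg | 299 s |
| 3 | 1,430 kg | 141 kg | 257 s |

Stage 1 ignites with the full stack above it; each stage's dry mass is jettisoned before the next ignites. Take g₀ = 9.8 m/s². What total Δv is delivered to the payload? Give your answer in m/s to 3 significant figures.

Δv ≈ 14100 m/s

Ignition mass of stage 1 = 40,000+3,150 + 5,790+725 + 1,430+141 + 231 = 51,467 kg.
Stage 1: m₀ = 51,467 kg, m_f = 51,467 − 40,000 = 11,467 kg; Δv = 451×9.8×ln(4.488) = 4419.8×1.5015 ≈ 6636 m/s.
Stage 2: m₀ = 8,317 kg, m_f = 8,317 − 5,790 = 2,527 kg; Δv = 299×9.8×ln(3.291) = 2930.2×1.1913 ≈ 3491 m/s.
Stage 3: m₀ = 1,802 kg, m_f = 1,802 − 1,430 = 372 kg; Δv = 257×9.8×ln(4.844) = 2518.6×1.5778 ≈ 3974 m/s.
Total Δv = 6636 + 3491 + 3974 = 14101 m/s.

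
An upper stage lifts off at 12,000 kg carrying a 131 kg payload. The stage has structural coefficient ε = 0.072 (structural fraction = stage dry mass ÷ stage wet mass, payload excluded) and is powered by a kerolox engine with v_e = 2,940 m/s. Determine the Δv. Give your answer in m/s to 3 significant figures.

Δv ≈ 7350 m/s

Stage wet mass = m₀ − payload = 12,000 − 131 = 11,869 kg.
Stage dry mass = ε × stage wet mass = 0.072 × 11,869 = 854.568 kg.
Burnout mass m_f = stage dry + payload = 854.568 + 131 = 985.568 kg.
Δv = v_e · ln(12,000/985.568) = 2940.0 × ln(12.18) = 2940.0 × 2.4994 ≈ 7348 m/s.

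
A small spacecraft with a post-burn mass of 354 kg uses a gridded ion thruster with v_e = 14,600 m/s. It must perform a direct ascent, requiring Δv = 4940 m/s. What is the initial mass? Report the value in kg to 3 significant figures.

m₀/m_f = exp(Δv / v_e) = exp(4940 / 14600.0) = exp(0.3384) = 1.4026.
m₀ = m_f × 1.4026 = 354 × 1.4026 = 496.52 kg.

initial mass ≈ 497 kg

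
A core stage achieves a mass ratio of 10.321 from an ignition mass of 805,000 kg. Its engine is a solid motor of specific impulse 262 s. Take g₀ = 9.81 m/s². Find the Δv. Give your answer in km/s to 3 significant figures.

v_e = Isp · g₀ = 262 × 9.81 = 2570.2 m/s.
Δv = v_e · ln(10.321) = 2570.2 × 2.3342 ≈ 5999.4 m/s.

Δv ≈ 6.00 km/s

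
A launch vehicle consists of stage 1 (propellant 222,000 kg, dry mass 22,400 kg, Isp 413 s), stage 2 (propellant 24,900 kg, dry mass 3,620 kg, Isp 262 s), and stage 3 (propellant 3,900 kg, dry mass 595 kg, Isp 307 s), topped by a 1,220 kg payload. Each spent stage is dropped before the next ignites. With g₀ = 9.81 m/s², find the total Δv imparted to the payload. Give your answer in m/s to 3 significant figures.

Ignition mass of stage 1 = 222,000+22,400 + 24,900+3,620 + 3,900+595 + 1,220 = 278,635 kg.
Stage 1: m₀ = 278,635 kg, m_f = 278,635 − 222,000 = 56,635 kg; Δv = 413×9.81×ln(4.92) = 4051.5×1.5933 ≈ 6455 m/s.
Stage 2: m₀ = 34,235 kg, m_f = 34,235 − 24,900 = 9,335 kg; Δv = 262×9.81×ln(3.667) = 2570.2×1.2995 ≈ 3340 m/s.
Stage 3: m₀ = 5,715 kg, m_f = 5,715 − 3,900 = 1,815 kg; Δv = 307×9.81×ln(3.149) = 3011.7×1.1470 ≈ 3454 m/s.
Total Δv = 6455 + 3340 + 3454 = 13249 m/s.

Δv ≈ 13200 m/s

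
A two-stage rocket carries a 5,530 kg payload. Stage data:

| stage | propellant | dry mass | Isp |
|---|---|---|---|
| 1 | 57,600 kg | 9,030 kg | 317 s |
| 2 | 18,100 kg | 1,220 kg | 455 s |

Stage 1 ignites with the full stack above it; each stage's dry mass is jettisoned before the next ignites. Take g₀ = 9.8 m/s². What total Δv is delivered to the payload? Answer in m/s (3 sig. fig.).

Δv ≈ 8900 m/s

Ignition mass of stage 1 = 57,600+9,030 + 18,100+1,220 + 5,530 = 91,480 kg.
Stage 1: m₀ = 91,480 kg, m_f = 91,480 − 57,600 = 33,880 kg; Δv = 317×9.8×ln(2.7) = 3106.6×0.9933 ≈ 3086 m/s.
Stage 2: m₀ = 24,850 kg, m_f = 24,850 − 18,100 = 6,750 kg; Δv = 455×9.8×ln(3.681) = 4459.0×1.3033 ≈ 5811 m/s.
Total Δv = 3086 + 5811 = 8897 m/s.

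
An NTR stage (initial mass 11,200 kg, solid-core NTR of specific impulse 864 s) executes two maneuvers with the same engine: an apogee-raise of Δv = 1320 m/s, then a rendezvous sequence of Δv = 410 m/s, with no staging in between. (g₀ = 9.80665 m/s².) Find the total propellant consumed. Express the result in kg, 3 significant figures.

total propellant consumed ≈ 2070 kg

v_e = Isp · g₀ = 864 × 9.80665 = 8472.9 m/s.
After the first burn: m = 11200 × exp(−1320/8472.9) = 11200 × 0.85574 = 9,584.29 kg.
After the second burn: m = 9,584.29 × exp(−410/8472.9) = 9,584.29 × 0.95276 = 9,131.53 kg.
Total propellant = m₀ − m_final = 11200 − 9,131.53 = 2,068.47 kg.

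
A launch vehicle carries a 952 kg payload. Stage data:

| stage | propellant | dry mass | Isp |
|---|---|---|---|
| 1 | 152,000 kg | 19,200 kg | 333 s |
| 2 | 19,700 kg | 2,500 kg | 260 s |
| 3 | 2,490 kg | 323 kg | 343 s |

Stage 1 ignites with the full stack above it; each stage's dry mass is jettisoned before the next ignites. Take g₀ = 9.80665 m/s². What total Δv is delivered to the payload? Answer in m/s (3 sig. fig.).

Ignition mass of stage 1 = 152,000+19,200 + 19,700+2,500 + 2,490+323 + 952 = 197,165 kg.
Stage 1: m₀ = 197,165 kg, m_f = 197,165 − 152,000 = 45,165 kg; Δv = 333×9.80665×ln(4.365) = 3265.6×1.4737 ≈ 4813 m/s.
Stage 2: m₀ = 25,965 kg, m_f = 25,965 − 19,700 = 6,265 kg; Δv = 260×9.80665×ln(4.144) = 2549.7×1.4218 ≈ 3625 m/s.
Stage 3: m₀ = 3,765 kg, m_f = 3,765 − 2,490 = 1,275 kg; Δv = 343×9.80665×ln(2.953) = 3363.7×1.0828 ≈ 3642 m/s.
Total Δv = 4813 + 3625 + 3642 = 12080 m/s.

Δv ≈ 12100 m/s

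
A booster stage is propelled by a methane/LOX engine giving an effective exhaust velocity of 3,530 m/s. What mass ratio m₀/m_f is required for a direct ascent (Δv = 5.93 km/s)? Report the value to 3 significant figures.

mass ratio ≈ 5.36

By the Tsiolkovsky rocket equation, m₀/m_f = exp(Δv / v_e) = exp(5930 / 3530.0) = exp(1.6799) = 5.3649.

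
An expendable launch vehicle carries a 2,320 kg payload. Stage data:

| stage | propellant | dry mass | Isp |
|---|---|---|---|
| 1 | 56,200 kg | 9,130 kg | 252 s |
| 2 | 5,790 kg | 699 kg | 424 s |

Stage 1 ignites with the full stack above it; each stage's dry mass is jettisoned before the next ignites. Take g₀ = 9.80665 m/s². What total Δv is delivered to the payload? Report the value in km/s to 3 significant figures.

Δv ≈ 7.96 km/s

Ignition mass of stage 1 = 56,200+9,130 + 5,790+699 + 2,320 = 74,139 kg.
Stage 1: m₀ = 74,139 kg, m_f = 74,139 − 56,200 = 17,939 kg; Δv = 252×9.80665×ln(4.133) = 2471.3×1.4190 ≈ 3507 m/s.
Stage 2: m₀ = 8,809 kg, m_f = 8,809 − 5,790 = 3,019 kg; Δv = 424×9.80665×ln(2.918) = 4158.0×1.0708 ≈ 4453 m/s.
Total Δv = 3507 + 4453 = 7960 m/s.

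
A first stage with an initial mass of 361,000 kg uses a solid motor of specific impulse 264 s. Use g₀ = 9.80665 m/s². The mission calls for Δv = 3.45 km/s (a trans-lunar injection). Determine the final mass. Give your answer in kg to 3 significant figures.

final mass ≈ 95200 kg

v_e = Isp · g₀ = 264 × 9.80665 = 2589.0 m/s.
m₀/m_f = exp(Δv / v_e) = exp(3450 / 2589.0) = exp(1.3326) = 3.7908.
m_f = m₀ / 3.7908 = 361,000 / 3.7908 = 95,230.6 kg.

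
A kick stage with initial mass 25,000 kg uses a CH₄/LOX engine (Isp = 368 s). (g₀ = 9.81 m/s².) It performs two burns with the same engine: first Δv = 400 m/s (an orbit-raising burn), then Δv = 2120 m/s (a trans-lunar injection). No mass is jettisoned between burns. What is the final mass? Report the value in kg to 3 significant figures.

final mass ≈ 12400 kg

v_e = Isp · g₀ = 368 × 9.81 = 3610.1 m/s.
After the first burn: m = 25000 × exp(−400/3610.1) = 25000 × 0.89512 = 22,378 kg.
After the second burn: m = 22,378 × exp(−2120/3610.1) = 22,378 × 0.55586 = 12,439 kg.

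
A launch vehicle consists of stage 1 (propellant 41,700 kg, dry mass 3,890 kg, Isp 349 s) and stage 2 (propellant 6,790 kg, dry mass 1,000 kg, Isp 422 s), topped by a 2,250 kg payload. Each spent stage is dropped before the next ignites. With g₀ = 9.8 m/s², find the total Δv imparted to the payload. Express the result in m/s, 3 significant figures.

Δv ≈ 9400 m/s

Ignition mass of stage 1 = 41,700+3,890 + 6,790+1,000 + 2,250 = 55,630 kg.
Stage 1: m₀ = 55,630 kg, m_f = 55,630 − 41,700 = 13,930 kg; Δv = 349×9.8×ln(3.994) = 3420.2×1.3847 ≈ 4736 m/s.
Stage 2: m₀ = 10,040 kg, m_f = 10,040 − 6,790 = 3,250 kg; Δv = 422×9.8×ln(3.089) = 4135.6×1.1279 ≈ 4665 m/s.
Total Δv = 4736 + 4665 = 9401 m/s.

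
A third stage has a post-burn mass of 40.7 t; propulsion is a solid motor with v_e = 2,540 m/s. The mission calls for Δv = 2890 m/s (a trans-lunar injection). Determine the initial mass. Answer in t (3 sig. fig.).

initial mass ≈ 127 t

Rocket equation: m₀/m_f = exp(Δv / v_e) = exp(2890 / 2540.0) = exp(1.1378) = 3.1199.
m₀ = m_f × 3.1199 = 40.7 × 3.1199 = 126.98 t.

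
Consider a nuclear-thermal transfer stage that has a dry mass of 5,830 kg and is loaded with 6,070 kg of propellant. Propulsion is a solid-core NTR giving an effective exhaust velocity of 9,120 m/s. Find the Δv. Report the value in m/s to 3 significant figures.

m₀ = m_dry + m_prop = 5,830 + 6,070 = 11,900 kg.
Δv = v_e · ln(m₀/m_f) = 9120.0 × ln(2.041) = 9120.0 × 0.7135 ≈ 6507.3 m/s.

Δv ≈ 6510 m/s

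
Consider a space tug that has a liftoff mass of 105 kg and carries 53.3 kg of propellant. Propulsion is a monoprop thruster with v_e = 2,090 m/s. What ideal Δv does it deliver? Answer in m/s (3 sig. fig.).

m_f = m₀ − m_prop = 105 − 53.3 = 51.7 kg.
Rocket equation: Δv = v_e · ln(m₀/m_f) = 2090.0 × ln(2.031) = 2090.0 × 0.7085 ≈ 1480.8 m/s.

Δv ≈ 1480 m/s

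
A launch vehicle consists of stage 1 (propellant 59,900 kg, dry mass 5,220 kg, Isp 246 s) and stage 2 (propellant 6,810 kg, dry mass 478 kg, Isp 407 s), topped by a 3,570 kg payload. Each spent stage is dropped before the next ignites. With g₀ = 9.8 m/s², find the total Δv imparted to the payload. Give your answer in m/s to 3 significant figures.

Ignition mass of stage 1 = 59,900+5,220 + 6,810+478 + 3,570 = 75,978 kg.
Stage 1: m₀ = 75,978 kg, m_f = 75,978 − 59,900 = 16,078 kg; Δv = 246×9.8×ln(4.726) = 2410.8×1.5530 ≈ 3744 m/s.
Stage 2: m₀ = 10,858 kg, m_f = 10,858 − 6,810 = 4,048 kg; Δv = 407×9.8×ln(2.682) = 3988.6×0.9867 ≈ 3935 m/s.
Total Δv = 3744 + 3935 = 7679 m/s.

Δv ≈ 7680 m/s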